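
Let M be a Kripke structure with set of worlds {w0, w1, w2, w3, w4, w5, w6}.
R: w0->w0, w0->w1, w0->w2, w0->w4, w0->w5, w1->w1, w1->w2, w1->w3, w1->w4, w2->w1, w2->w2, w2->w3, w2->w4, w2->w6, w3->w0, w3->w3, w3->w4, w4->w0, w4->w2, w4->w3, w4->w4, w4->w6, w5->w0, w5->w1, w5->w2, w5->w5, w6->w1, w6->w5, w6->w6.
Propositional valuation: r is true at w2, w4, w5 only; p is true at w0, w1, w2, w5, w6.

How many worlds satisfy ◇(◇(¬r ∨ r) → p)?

Let φ = ◇(◇(¬r ∨ r) → p). Evaluate φ at each world:
  w0 (successors {w0, w1, w2, w4, w5}): φ is true.
  w1 (successors {w1, w2, w3, w4}): φ is true.
  w2 (successors {w1, w2, w3, w4, w6}): φ is true.
  w3 (successors {w0, w3, w4}): φ is true.
  w4 (successors {w0, w2, w3, w4, w6}): φ is true.
  w5 (successors {w0, w1, w2, w5}): φ is true.
  w6 (successors {w1, w5, w6}): φ is true.
For instance, at w6:
  At w6: ◇(◇(¬r ∨ r) → p) requires ◇(¬r ∨ r) → p at some successor in {w1, w5, w6}.
    ◇(¬r ∨ r) → p holds at w1, so ◇(◇(¬r ∨ r) → p) is true at w6.
      At w1: ◇(¬r ∨ r) is true, p is true, so ◇(¬r ∨ r) → p is true.
Satisfying worlds: {w0, w1, w2, w3, w4, w5, w6}

7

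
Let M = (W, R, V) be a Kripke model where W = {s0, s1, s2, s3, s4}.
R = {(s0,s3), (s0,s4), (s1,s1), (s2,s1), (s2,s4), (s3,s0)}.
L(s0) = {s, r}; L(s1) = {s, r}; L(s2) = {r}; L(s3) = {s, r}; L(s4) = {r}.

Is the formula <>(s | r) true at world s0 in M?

At s0: <>(s | r) requires s | r at some successor in {s3, s4}.
  s | r holds at s3, so <>(s | r) is true at s0.

Yes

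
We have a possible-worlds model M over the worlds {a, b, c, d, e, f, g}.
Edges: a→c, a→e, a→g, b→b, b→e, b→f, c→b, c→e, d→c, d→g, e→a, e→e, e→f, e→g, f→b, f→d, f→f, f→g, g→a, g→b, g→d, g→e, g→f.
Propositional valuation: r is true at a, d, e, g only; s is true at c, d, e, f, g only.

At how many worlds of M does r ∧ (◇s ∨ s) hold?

Let φ = r ∧ (◇s ∨ s). Evaluate φ at each world:
  a (successors {c, e, g}): φ is true.
  b (successors {b, e, f}): φ is false.
  c (successors {b, e}): φ is false.
  d (successors {c, g}): φ is true.
  e (successors {a, e, f, g}): φ is true.
  f (successors {b, d, f, g}): φ is false.
  g (successors {a, b, d, e, f}): φ is true.
For instance, at f:
  At f: r is false, ◇s ∨ s is true, so r ∧ (◇s ∨ s) is false.
    At f: ◇s is true, s is true, so ◇s ∨ s is true.
      At f: ◇s requires s at some successor in {b, d, f, g}.
        s holds at d, so ◇s is true at f.
Satisfying worlds: {a, d, e, g}

4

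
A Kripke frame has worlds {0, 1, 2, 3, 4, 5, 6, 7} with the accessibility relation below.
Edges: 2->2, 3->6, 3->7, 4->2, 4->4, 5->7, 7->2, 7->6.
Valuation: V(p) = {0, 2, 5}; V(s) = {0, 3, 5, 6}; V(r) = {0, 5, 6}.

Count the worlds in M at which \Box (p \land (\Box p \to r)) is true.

Let φ = \Box (p \land (\Box p \to r)). Evaluate φ at each world:
  0 (successors ∅): φ is true.
  1 (successors ∅): φ is true.
  2 (successors {2}): φ is false.
  3 (successors {6, 7}): φ is false.
  4 (successors {2, 4}): φ is false.
  5 (successors {7}): φ is false.
  6 (successors ∅): φ is true.
  7 (successors {2, 6}): φ is false.
For instance, at 7:
  At 7: \Box (p \land (\Box p \to r)) requires p \land (\Box p \to r) at every successor {2, 6}.
    p \land (\Box p \to r) fails at 2, so \Box (p \land (\Box p \to r)) is false at 7.
      At 2: p is true, \Box p \to r is false, so p \land (\Box p \to r) is false.
Satisfying worlds: {0, 1, 6}

3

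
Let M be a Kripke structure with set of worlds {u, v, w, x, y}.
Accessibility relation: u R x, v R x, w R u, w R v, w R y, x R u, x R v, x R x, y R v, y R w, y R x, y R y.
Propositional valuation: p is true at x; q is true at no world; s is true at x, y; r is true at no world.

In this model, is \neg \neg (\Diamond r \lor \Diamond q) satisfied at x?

No

At x: \neg (\Diamond r \lor \Diamond q) is true, so \neg \neg (\Diamond r \lor \Diamond q) is false.
  At x: \Diamond r \lor \Diamond q is false, so \neg (\Diamond r \lor \Diamond q) is true.
    At x: \Diamond r is false, \Diamond q is false, so \Diamond r \lor \Diamond q is false.
      At x: \Diamond r requires r at some successor in {u, v, x}.
        At u: r is false.
        At v: r is false.
        At x: r is false.
      So \Diamond r is false at x.
      At x: \Diamond q requires q at some successor in {u, v, x}.
        At u: q is false.
        At v: q is false.
        At x: q is false.
      So \Diamond q is false at x.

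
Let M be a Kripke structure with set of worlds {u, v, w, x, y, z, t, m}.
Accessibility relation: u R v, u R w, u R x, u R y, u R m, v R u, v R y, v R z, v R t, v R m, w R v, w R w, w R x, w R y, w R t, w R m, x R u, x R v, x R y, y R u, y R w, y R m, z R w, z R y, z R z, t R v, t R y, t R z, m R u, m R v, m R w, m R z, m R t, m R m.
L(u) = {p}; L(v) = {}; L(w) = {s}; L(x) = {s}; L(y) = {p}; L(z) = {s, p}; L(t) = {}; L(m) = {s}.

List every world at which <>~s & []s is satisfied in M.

Let φ = <>~s & []s. Evaluate φ at each world:
  u (successors {v, w, x, y, m}): φ is false.
  v (successors {u, y, z, t, m}): φ is false.
  w (successors {v, w, x, y, t, m}): φ is false.
  x (successors {u, v, y}): φ is false.
  y (successors {u, w, m}): φ is false.
  z (successors {w, y, z}): φ is false.
  t (successors {v, y, z}): φ is false.
  m (successors {u, v, w, z, t, m}): φ is false.
For instance, at u:
  At u: <>~s is true, []s is false, so <>~s & []s is false.
    At u: <>~s requires ~s at some successor in {v, w, x, y, m}.
      ~s holds at v, so <>~s is true at u.
    At u: []s requires s at every successor {v, w, x, y, m}.
      s fails at v, so []s is false at u.
Satisfying worlds: none.

none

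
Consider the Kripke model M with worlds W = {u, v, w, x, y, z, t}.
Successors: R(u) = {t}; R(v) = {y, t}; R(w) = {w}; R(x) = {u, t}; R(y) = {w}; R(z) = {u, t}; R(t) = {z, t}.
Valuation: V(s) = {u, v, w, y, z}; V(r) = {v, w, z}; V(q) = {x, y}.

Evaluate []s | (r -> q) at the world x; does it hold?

At x: []s is false, r -> q is true, so []s | (r -> q) is true.
  At x: []s requires s at every successor {u, t}.
    s fails at t, so []s is false at x.

Yes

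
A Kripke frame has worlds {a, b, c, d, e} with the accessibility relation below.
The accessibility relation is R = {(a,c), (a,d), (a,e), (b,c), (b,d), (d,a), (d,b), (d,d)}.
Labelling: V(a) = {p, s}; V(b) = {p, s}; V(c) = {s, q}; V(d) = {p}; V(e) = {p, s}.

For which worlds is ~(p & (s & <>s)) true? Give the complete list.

c, d, e

Let φ = ~(p & (s & <>s)). Evaluate φ at each world:
  a (successors {c, d, e}): φ is false.
  b (successors {c, d}): φ is false.
  c (successors ∅): φ is true.
  d (successors {a, b, d}): φ is true.
  e (successors ∅): φ is true.
For instance, at a:
  At a: p & (s & <>s) is true, so ~(p & (s & <>s)) is false.
    At a: p is true, s & <>s is true, so p & (s & <>s) is true.
      At a: s is true, <>s is true, so s & <>s is true.
Satisfying worlds: {c, d, e}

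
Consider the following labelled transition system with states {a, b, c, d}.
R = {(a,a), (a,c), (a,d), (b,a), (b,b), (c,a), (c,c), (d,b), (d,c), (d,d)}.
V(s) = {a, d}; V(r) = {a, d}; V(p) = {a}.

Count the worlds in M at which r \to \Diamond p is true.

Let φ = r \to \Diamond p. Evaluate φ at each world:
  a (successors {a, c, d}): φ is true.
  b (successors {a, b}): φ is true.
  c (successors {a, c}): φ is true.
  d (successors {b, c, d}): φ is false.
For instance, at c:
  At c: r is false, \Diamond p is true, so r \to \Diamond p is true.
    At c: \Diamond p requires p at some successor in {a, c}.
      p holds at a, so \Diamond p is true at c.
Satisfying worlds: {a, b, c}

3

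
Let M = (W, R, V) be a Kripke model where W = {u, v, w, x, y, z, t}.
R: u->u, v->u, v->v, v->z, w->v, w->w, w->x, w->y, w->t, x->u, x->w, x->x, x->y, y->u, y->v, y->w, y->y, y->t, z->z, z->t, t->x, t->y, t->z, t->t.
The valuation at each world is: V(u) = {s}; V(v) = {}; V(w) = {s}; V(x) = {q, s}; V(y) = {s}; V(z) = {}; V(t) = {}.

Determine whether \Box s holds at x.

At x: \Box s requires s at every successor {u, w, x, y}.
  At u: s is true.
  At w: s is true.
  At x: s is true.
  At y: s is true.
So \Box s is true at x.

Yes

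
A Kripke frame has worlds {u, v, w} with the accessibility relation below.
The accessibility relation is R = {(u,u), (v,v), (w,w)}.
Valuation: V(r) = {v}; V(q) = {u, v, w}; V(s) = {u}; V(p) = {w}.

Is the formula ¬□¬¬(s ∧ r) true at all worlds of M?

Recall that □ψ holds at a world iff ψ holds at every accessible world, and ◇ψ holds iff ψ holds at some accessible world.
Let φ = ¬□¬¬(s ∧ r). Evaluate φ at each world:
  u (successors {u}): φ is true.
  v (successors {v}): φ is true.
  w (successors {w}): φ is true.
For instance, at u:
  At u: □¬¬(s ∧ r) is false, so ¬□¬¬(s ∧ r) is true.
    At u: □¬¬(s ∧ r) requires ¬¬(s ∧ r) at every successor {u}.
      ¬¬(s ∧ r) fails at u, so □¬¬(s ∧ r) is false at u.

Yes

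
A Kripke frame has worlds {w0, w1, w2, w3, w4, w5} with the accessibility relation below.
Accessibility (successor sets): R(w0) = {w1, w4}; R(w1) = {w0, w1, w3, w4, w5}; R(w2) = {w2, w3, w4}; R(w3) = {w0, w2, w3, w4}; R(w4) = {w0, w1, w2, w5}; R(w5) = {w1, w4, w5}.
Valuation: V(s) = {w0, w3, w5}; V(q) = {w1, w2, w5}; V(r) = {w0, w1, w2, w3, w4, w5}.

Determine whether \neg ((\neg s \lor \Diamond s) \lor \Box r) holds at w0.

Recall that \Box ψ holds at a world iff ψ holds at every accessible world, and \Diamond ψ holds iff ψ holds at some accessible world.
At w0: (\neg s \lor \Diamond s) \lor \Box r is true, so \neg ((\neg s \lor \Diamond s) \lor \Box r) is false.
  At w0: \neg s \lor \Diamond s is false, \Box r is true, so (\neg s \lor \Diamond s) \lor \Box r is true.
    At w0: \neg s is false, \Diamond s is false, so \neg s \lor \Diamond s is false.
      At w0: \Diamond s requires s at some successor in {w1, w4}.
        At w1: s is false.
        At w4: s is false.
      So \Diamond s is false at w0.
    At w0: \Box r requires r at every successor {w1, w4}.
      At w1: r is true.
      At w4: r is true.
    So \Box r is true at w0.

No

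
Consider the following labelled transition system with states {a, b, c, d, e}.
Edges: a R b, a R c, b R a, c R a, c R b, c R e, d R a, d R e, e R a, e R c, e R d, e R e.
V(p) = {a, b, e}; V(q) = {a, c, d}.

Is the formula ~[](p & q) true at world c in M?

Yes

At c: [](p & q) is false, so ~[](p & q) is true.
  At c: [](p & q) requires p & q at every successor {a, b, e}.
    p & q fails at b, so [](p & q) is false at c.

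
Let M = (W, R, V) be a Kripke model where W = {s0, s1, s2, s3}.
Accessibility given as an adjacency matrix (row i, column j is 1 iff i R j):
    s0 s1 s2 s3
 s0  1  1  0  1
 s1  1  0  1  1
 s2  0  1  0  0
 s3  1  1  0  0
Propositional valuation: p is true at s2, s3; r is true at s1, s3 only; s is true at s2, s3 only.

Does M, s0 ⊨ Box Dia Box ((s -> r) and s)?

No

At s0: Box Dia Box ((s -> r) and s) requires Dia Box ((s -> r) and s) at every successor {s0, s1, s3}.
  Dia Box ((s -> r) and s) fails at s0, so Box Dia Box ((s -> r) and s) is false at s0.
    At s0: Dia Box ((s -> r) and s) requires Box ((s -> r) and s) at some successor in {s0, s1, s3}.
      At s0: Box ((s -> r) and s) is false.
      At s1: Box ((s -> r) and s) is false.
      At s3: Box ((s -> r) and s) is false.
    So Dia Box ((s -> r) and s) is false at s0.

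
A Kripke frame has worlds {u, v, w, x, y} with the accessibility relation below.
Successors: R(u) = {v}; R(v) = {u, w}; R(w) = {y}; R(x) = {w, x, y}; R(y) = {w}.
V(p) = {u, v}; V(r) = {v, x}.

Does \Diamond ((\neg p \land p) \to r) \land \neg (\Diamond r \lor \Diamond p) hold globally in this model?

No

Recall that \Diamond ψ holds at a world iff ψ holds at some accessible world.
Let φ = \Diamond ((\neg p \land p) \to r) \land \neg (\Diamond r \lor \Diamond p). Evaluate φ at each world:
  u (successors {v}): φ is false.
  v (successors {u, w}): φ is false.
  w (successors {y}): φ is true.
  x (successors {w, x, y}): φ is false.
  y (successors {w}): φ is true.
Detail at u (counterexample):
  At u: \Diamond ((\neg p \land p) \to r) is true, \neg (\Diamond r \lor \Diamond p) is false, so \Diamond ((\neg p \land p) \to r) \land \neg (\Diamond r \lor \Diamond p) is false.
    At u: \Diamond ((\neg p \land p) \to r) requires (\neg p \land p) \to r at some successor in {v}.
      (\neg p \land p) \to r holds at v, so \Diamond ((\neg p \land p) \to r) is true at u.
    At u: \Diamond r \lor \Diamond p is true, so \neg (\Diamond r \lor \Diamond p) is false.
      At u: \Diamond r is true, \Diamond p is true, so \Diamond r \lor \Diamond p is true.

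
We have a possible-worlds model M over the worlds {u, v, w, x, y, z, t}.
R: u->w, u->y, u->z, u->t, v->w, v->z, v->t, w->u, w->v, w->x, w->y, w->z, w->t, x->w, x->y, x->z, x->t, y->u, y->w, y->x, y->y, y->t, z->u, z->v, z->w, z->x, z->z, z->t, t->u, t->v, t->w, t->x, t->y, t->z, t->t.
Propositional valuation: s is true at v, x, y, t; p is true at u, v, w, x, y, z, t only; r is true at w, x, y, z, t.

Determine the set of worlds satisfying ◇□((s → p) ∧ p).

Let φ = ◇□((s → p) ∧ p). Evaluate φ at each world:
  u (successors {w, y, z, t}): φ is true.
  v (successors {w, z, t}): φ is true.
  w (successors {u, v, x, y, z, t}): φ is true.
  x (successors {w, y, z, t}): φ is true.
  y (successors {u, w, x, y, t}): φ is true.
  z (successors {u, v, w, x, z, t}): φ is true.
  t (successors {u, v, w, x, y, z, t}): φ is true.
For instance, at z:
  At z: ◇□((s → p) ∧ p) requires □((s → p) ∧ p) at some successor in {u, v, w, x, z, t}.
    □((s → p) ∧ p) holds at u, so ◇□((s → p) ∧ p) is true at z.
      At u: □((s → p) ∧ p) requires (s → p) ∧ p at every successor {w, y, z, t}.
        At w: (s → p) ∧ p is true.
        At y: (s → p) ∧ p is true.
        At z: (s → p) ∧ p is true.
        At t: (s → p) ∧ p is true.
      So □((s → p) ∧ p) is true at u.
Satisfying worlds: {u, v, w, x, y, z, t}

u, v, w, x, y, z, t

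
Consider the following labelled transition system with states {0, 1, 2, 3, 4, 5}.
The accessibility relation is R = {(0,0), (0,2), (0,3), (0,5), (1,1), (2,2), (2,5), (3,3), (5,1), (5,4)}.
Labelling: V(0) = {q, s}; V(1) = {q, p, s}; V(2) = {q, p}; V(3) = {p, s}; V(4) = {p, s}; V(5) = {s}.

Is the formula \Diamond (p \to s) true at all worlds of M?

Let φ = \Diamond (p \to s). Evaluate φ at each world:
  0 (successors {0, 2, 3, 5}): φ is true.
  1 (successors {1}): φ is true.
  2 (successors {2, 5}): φ is true.
  3 (successors {3}): φ is true.
  4 (successors ∅): φ is false.
  5 (successors {1, 4}): φ is true.
Detail at 4 (counterexample):
  At 4: no accessible worlds, so \Diamond (p \to s) is false.

No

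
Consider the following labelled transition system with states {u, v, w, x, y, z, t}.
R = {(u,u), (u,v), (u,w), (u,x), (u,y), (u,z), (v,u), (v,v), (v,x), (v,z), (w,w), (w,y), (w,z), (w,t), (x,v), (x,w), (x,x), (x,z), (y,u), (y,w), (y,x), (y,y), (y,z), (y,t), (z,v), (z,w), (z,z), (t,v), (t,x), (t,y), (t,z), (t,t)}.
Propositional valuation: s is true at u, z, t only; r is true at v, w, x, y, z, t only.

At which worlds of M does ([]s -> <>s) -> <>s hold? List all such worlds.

u, v, w, x, y, z, t

Let φ = ([]s -> <>s) -> <>s. Evaluate φ at each world:
  u (successors {u, v, w, x, y, z}): φ is true.
  v (successors {u, v, x, z}): φ is true.
  w (successors {w, y, z, t}): φ is true.
  x (successors {v, w, x, z}): φ is true.
  y (successors {u, w, x, y, z, t}): φ is true.
  z (successors {v, w, z}): φ is true.
  t (successors {v, x, y, z, t}): φ is true.
For instance, at y:
  At y: []s -> <>s is true, <>s is true, so ([]s -> <>s) -> <>s is true.
    At y: []s is false, <>s is true, so []s -> <>s is true.
      At y: []s requires s at every successor {u, w, x, y, z, t}.
        s fails at w, so []s is false at y.
      At y: <>s requires s at some successor in {u, w, x, y, z, t}.
        s holds at u, so <>s is true at y.
    At y: <>s requires s at some successor in {u, w, x, y, z, t}.
      s holds at u, so <>s is true at y.
Satisfying worlds: {u, v, w, x, y, z, t}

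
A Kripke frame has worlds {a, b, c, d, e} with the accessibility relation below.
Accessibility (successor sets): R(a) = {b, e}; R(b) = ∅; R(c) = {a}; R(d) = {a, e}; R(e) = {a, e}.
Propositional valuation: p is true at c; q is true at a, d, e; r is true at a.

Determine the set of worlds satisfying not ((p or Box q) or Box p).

Let φ = not ((p or Box q) or Box p). Evaluate φ at each world:
  a (successors {b, e}): φ is true.
  b (successors ∅): φ is false.
  c (successors {a}): φ is false.
  d (successors {a, e}): φ is false.
  e (successors {a, e}): φ is false.
For instance, at a:
  At a: (p or Box q) or Box p is false, so not ((p or Box q) or Box p) is true.
    At a: p or Box q is false, Box p is false, so (p or Box q) or Box p is false.
      At a: p is false, Box q is false, so p or Box q is false.
      At a: Box p requires p at every successor {b, e}.
        p fails at b, so Box p is false at a.
Satisfying worlds: {a}

a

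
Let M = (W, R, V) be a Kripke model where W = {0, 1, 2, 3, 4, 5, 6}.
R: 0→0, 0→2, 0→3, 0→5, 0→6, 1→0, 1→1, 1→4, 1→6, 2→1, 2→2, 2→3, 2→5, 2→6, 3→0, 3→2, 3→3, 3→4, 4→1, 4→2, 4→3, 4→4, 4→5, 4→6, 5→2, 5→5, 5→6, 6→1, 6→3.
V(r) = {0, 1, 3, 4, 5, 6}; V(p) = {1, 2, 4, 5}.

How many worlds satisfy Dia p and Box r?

2

Recall that Box ψ holds at a world iff ψ holds at every accessible world, and Dia ψ holds iff ψ holds at some accessible world.
Let φ = Dia p and Box r. Evaluate φ at each world:
  0 (successors {0, 2, 3, 5, 6}): φ is false.
  1 (successors {0, 1, 4, 6}): φ is true.
  2 (successors {1, 2, 3, 5, 6}): φ is false.
  3 (successors {0, 2, 3, 4}): φ is false.
  4 (successors {1, 2, 3, 4, 5, 6}): φ is false.
  5 (successors {2, 5, 6}): φ is false.
  6 (successors {1, 3}): φ is true.
For instance, at 4:
  At 4: Dia p is true, Box r is false, so Dia p and Box r is false.
    At 4: Dia p requires p at some successor in {1, 2, 3, 4, 5, 6}.
      p holds at 1, so Dia p is true at 4.
    At 4: Box r requires r at every successor {1, 2, 3, 4, 5, 6}.
      r fails at 2, so Box r is false at 4.
Satisfying worlds: {1, 6}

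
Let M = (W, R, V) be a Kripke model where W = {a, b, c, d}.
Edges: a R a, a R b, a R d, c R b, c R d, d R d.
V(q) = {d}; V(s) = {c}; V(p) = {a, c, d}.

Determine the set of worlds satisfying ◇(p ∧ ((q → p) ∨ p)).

a, c, d

Recall that ◇ψ holds at a world iff ψ holds at some accessible world.
Let φ = ◇(p ∧ ((q → p) ∨ p)). Evaluate φ at each world:
  a (successors {a, b, d}): φ is true.
  b (successors ∅): φ is false.
  c (successors {b, d}): φ is true.
  d (successors {d}): φ is true.
For instance, at c:
  At c: ◇(p ∧ ((q → p) ∨ p)) requires p ∧ ((q → p) ∨ p) at some successor in {b, d}.
    p ∧ ((q → p) ∨ p) holds at d, so ◇(p ∧ ((q → p) ∨ p)) is true at c.
Satisfying worlds: {a, c, d}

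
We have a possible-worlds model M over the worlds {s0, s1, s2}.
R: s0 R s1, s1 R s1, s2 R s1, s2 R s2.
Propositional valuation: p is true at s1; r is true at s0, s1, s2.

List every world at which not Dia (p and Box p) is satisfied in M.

none

Let φ = not Dia (p and Box p). Evaluate φ at each world:
  s0 (successors {s1}): φ is false.
  s1 (successors {s1}): φ is false.
  s2 (successors {s1, s2}): φ is false.
For instance, at s1:
  At s1: Dia (p and Box p) is true, so not Dia (p and Box p) is false.
    At s1: Dia (p and Box p) requires p and Box p at some successor in {s1}.
      p and Box p holds at s1, so Dia (p and Box p) is true at s1.
Satisfying worlds: none.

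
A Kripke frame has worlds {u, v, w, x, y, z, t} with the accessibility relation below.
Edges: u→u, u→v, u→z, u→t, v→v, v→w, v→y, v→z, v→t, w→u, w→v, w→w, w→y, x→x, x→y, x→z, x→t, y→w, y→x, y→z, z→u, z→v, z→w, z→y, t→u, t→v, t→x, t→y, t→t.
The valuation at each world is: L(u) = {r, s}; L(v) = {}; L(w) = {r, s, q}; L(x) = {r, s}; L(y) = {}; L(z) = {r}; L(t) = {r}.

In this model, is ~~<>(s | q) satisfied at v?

Yes

Recall that <>ψ holds at a world iff ψ holds at some accessible world.
At v: ~<>(s | q) is false, so ~~<>(s | q) is true.
  At v: <>(s | q) is true, so ~<>(s | q) is false.
    At v: <>(s | q) requires s | q at some successor in {v, w, y, z, t}.
      s | q holds at w, so <>(s | q) is true at v.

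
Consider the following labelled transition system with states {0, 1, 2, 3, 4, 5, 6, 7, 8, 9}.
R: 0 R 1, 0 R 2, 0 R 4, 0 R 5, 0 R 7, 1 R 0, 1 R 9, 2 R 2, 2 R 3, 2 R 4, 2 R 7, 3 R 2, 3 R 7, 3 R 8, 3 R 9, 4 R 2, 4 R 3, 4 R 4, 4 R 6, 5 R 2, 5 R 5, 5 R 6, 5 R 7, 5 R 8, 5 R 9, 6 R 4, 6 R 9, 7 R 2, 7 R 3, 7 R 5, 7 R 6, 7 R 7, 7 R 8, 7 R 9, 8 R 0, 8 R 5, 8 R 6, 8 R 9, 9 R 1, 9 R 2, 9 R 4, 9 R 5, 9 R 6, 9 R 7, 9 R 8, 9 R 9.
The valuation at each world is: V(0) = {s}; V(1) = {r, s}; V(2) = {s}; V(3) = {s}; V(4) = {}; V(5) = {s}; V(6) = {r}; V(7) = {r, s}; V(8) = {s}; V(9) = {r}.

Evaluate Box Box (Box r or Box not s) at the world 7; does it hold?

No

At 7: Box Box (Box r or Box not s) requires Box (Box r or Box not s) at every successor {2, 3, 5, 6, 7, 8, 9}.
  Box (Box r or Box not s) fails at 2, so Box Box (Box r or Box not s) is false at 7.
    At 2: Box (Box r or Box not s) requires Box r or Box not s at every successor {2, 3, 4, 7}.
      Box r or Box not s fails at 2, so Box (Box r or Box not s) is false at 2.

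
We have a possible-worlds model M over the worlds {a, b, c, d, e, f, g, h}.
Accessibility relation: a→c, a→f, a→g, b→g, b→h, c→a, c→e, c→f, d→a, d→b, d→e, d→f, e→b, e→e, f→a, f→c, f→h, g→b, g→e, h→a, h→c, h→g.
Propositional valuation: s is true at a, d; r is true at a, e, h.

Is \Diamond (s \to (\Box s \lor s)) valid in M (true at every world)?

Yes

Let φ = \Diamond (s \to (\Box s \lor s)). Evaluate φ at each world:
  a (successors {c, f, g}): φ is true.
  b (successors {g, h}): φ is true.
  c (successors {a, e, f}): φ is true.
  d (successors {a, b, e, f}): φ is true.
  e (successors {b, e}): φ is true.
  f (successors {a, c, h}): φ is true.
  g (successors {b, e}): φ is true.
  h (successors {a, c, g}): φ is true.
For instance, at b:
  At b: \Diamond (s \to (\Box s \lor s)) requires s \to (\Box s \lor s) at some successor in {g, h}.
    s \to (\Box s \lor s) holds at g, so \Diamond (s \to (\Box s \lor s)) is true at b.
      At g: s is false, \Box s \lor s is false, so s \to (\Box s \lor s) is true.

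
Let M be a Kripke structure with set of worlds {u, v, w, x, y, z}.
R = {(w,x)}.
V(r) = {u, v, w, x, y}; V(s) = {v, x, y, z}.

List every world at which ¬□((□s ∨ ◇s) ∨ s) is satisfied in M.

none

Let φ = ¬□((□s ∨ ◇s) ∨ s). Evaluate φ at each world:
  u (successors ∅): φ is false.
  v (successors ∅): φ is false.
  w (successors {x}): φ is false.
  x (successors ∅): φ is false.
  y (successors ∅): φ is false.
  z (successors ∅): φ is false.
For instance, at w:
  At w: □((□s ∨ ◇s) ∨ s) is true, so ¬□((□s ∨ ◇s) ∨ s) is false.
    At w: □((□s ∨ ◇s) ∨ s) requires (□s ∨ ◇s) ∨ s at every successor {x}.
      At x: (□s ∨ ◇s) ∨ s is true.
    So □((□s ∨ ◇s) ∨ s) is true at w.
Satisfying worlds: none.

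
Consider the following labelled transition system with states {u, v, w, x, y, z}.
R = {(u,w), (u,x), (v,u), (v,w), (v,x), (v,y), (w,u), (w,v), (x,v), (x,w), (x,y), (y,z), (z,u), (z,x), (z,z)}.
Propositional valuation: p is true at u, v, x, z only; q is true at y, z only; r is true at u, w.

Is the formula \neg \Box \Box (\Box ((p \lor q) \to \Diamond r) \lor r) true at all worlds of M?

Yes

Let φ = \neg \Box \Box (\Box ((p \lor q) \to \Diamond r) \lor r). Evaluate φ at each world:
  u (successors {w, x}): φ is true.
  v (successors {u, w, x, y}): φ is true.
  w (successors {u, v}): φ is true.
  x (successors {v, w, y}): φ is true.
  y (successors {z}): φ is true.
  z (successors {u, x, z}): φ is true.
For instance, at v:
  At v: \Box \Box (\Box ((p \lor q) \to \Diamond r) \lor r) is false, so \neg \Box \Box (\Box ((p \lor q) \to \Diamond r) \lor r) is true.
    At v: \Box \Box (\Box ((p \lor q) \to \Diamond r) \lor r) requires \Box (\Box ((p \lor q) \to \Diamond r) \lor r) at every successor {u, w, x, y}.
      \Box (\Box ((p \lor q) \to \Diamond r) \lor r) fails at u, so \Box \Box (\Box ((p \lor q) \to \Diamond r) \lor r) is false at v.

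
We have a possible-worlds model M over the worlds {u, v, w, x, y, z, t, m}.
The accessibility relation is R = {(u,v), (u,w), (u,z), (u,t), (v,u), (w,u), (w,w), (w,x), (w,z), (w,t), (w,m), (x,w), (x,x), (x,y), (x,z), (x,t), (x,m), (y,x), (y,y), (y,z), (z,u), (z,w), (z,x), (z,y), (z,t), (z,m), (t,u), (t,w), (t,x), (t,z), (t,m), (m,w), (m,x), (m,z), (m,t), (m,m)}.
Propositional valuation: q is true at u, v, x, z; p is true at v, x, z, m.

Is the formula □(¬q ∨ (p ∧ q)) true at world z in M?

No

Recall that □ψ holds at a world iff ψ holds at every accessible world, and ◇ψ holds iff ψ holds at some accessible world.
At z: □(¬q ∨ (p ∧ q)) requires ¬q ∨ (p ∧ q) at every successor {u, w, x, y, t, m}.
  ¬q ∨ (p ∧ q) fails at u, so □(¬q ∨ (p ∧ q)) is false at z.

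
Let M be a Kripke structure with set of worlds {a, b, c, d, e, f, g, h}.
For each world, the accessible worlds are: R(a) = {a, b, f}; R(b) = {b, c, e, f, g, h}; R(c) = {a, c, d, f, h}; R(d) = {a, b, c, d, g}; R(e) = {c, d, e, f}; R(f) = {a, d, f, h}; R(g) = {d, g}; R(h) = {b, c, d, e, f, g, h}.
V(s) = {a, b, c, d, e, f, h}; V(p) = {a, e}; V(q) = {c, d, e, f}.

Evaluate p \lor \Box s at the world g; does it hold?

At g: p is false, \Box s is false, so p \lor \Box s is false.
  At g: \Box s requires s at every successor {d, g}.
    s fails at g, so \Box s is false at g.

No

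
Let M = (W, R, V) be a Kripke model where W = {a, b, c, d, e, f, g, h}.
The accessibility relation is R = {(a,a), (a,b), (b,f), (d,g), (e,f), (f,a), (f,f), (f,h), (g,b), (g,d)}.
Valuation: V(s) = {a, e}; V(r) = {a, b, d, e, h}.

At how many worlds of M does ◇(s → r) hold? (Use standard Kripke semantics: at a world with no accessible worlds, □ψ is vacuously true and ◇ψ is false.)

6

Let φ = ◇(s → r). Evaluate φ at each world:
  a (successors {a, b}): φ is true.
  b (successors {f}): φ is true.
  c (successors ∅): φ is false.
  d (successors {g}): φ is true.
  e (successors {f}): φ is true.
  f (successors {a, f, h}): φ is true.
  g (successors {b, d}): φ is true.
  h (successors ∅): φ is false.
For instance, at b:
  At b: ◇(s → r) requires s → r at some successor in {f}.
    s → r holds at f, so ◇(s → r) is true at b.
Satisfying worlds: {a, b, d, e, f, g}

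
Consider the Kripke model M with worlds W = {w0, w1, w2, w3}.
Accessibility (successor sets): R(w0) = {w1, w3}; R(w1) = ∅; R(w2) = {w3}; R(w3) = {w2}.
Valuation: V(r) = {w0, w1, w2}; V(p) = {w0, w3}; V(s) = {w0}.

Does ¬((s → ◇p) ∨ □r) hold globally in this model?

No

Let φ = ¬((s → ◇p) ∨ □r). Evaluate φ at each world:
  w0 (successors {w1, w3}): φ is false.
  w1 (successors ∅): φ is false.
  w2 (successors {w3}): φ is false.
  w3 (successors {w2}): φ is false.
Detail at w0 (counterexample):
  At w0: (s → ◇p) ∨ □r is true, so ¬((s → ◇p) ∨ □r) is false.
    At w0: s → ◇p is true, □r is false, so (s → ◇p) ∨ □r is true.
      At w0: s is true, ◇p is true, so s → ◇p is true.
      At w0: □r requires r at every successor {w1, w3}.
        r fails at w3, so □r is false at w0.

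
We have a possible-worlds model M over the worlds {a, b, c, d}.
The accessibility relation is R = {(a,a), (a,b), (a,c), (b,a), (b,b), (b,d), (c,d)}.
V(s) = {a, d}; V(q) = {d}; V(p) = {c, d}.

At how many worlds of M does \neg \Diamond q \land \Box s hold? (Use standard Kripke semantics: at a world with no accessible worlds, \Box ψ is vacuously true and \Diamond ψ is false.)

1

Let φ = \neg \Diamond q \land \Box s. Evaluate φ at each world:
  a (successors {a, b, c}): φ is false.
  b (successors {a, b, d}): φ is false.
  c (successors {d}): φ is false.
  d (successors ∅): φ is true.
For instance, at a:
  At a: \neg \Diamond q is true, \Box s is false, so \neg \Diamond q \land \Box s is false.
    At a: \Diamond q is false, so \neg \Diamond q is true.
      At a: \Diamond q requires q at some successor in {a, b, c}.
        At a: q is false.
        At b: q is false.
        At c: q is false.
      So \Diamond q is false at a.
    At a: \Box s requires s at every successor {a, b, c}.
      s fails at b, so \Box s is false at a.
Satisfying worlds: {d}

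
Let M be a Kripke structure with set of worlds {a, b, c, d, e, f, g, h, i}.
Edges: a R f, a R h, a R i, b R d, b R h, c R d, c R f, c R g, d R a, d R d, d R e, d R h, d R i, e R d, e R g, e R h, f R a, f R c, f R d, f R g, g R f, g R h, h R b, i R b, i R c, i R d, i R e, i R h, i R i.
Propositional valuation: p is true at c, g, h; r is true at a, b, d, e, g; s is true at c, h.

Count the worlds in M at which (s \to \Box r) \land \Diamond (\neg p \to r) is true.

Let φ = (s \to \Box r) \land \Diamond (\neg p \to r). Evaluate φ at each world:
  a (successors {f, h, i}): φ is true.
  b (successors {d, h}): φ is true.
  c (successors {d, f, g}): φ is false.
  d (successors {a, d, e, h, i}): φ is true.
  e (successors {d, g, h}): φ is true.
  f (successors {a, c, d, g}): φ is true.
  g (successors {f, h}): φ is true.
  h (successors {b}): φ is true.
  i (successors {b, c, d, e, h, i}): φ is true.
For instance, at c:
  At c: s \to \Box r is false, \Diamond (\neg p \to r) is true, so (s \to \Box r) \land \Diamond (\neg p \to r) is false.
    At c: s is true, \Box r is false, so s \to \Box r is false.
      At c: \Box r requires r at every successor {d, f, g}.
        r fails at f, so \Box r is false at c.
    At c: \Diamond (\neg p \to r) requires \neg p \to r at some successor in {d, f, g}.
      \neg p \to r holds at d, so \Diamond (\neg p \to r) is true at c.
Satisfying worlds: {a, b, d, e, f, g, h, i}

8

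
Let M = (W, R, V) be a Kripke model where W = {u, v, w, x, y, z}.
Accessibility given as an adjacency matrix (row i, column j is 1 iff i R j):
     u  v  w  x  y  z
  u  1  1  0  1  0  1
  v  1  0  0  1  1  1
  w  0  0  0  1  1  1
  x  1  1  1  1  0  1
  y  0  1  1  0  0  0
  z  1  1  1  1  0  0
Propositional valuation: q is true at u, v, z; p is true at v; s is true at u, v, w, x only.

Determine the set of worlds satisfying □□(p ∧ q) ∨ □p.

Let φ = □□(p ∧ q) ∨ □p. Evaluate φ at each world:
  u (successors {u, v, x, z}): φ is false.
  v (successors {u, x, y, z}): φ is false.
  w (successors {x, y, z}): φ is false.
  x (successors {u, v, w, x, z}): φ is false.
  y (successors {v, w}): φ is false.
  z (successors {u, v, w, x}): φ is false.
For instance, at w:
  At w: □□(p ∧ q) is false, □p is false, so □□(p ∧ q) ∨ □p is false.
    At w: □□(p ∧ q) requires □(p ∧ q) at every successor {x, y, z}.
      □(p ∧ q) fails at x, so □□(p ∧ q) is false at w.
    At w: □p requires p at every successor {x, y, z}.
      p fails at x, so □p is false at w.
Satisfying worlds: none.

none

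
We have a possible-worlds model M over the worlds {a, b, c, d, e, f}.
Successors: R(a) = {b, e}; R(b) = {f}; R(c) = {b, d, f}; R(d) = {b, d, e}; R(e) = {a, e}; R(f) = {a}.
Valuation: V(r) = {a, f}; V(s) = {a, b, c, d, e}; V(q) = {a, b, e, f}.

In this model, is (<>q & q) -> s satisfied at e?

Yes

At e: <>q & q is true, s is true, so (<>q & q) -> s is true.
  At e: <>q is true, q is true, so <>q & q is true.
    At e: <>q requires q at some successor in {a, e}.
      q holds at a, so <>q is true at e.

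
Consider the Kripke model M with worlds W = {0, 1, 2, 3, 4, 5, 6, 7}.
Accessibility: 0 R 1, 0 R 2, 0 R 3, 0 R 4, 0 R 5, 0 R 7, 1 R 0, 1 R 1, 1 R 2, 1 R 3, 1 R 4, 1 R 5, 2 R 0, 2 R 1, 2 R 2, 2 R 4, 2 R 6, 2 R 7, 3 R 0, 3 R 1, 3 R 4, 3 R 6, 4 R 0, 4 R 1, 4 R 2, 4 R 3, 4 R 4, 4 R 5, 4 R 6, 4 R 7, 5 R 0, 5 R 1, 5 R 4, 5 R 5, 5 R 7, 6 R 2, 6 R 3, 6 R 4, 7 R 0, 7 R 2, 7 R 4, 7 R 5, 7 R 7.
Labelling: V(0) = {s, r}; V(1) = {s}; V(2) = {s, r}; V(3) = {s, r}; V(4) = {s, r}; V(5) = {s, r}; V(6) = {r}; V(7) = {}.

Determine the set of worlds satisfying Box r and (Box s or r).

Recall that Box ψ holds at a world iff ψ holds at every accessible world, and Dia ψ holds iff ψ holds at some accessible world.
Let φ = Box r and (Box s or r). Evaluate φ at each world:
  0 (successors {1, 2, 3, 4, 5, 7}): φ is false.
  1 (successors {0, 1, 2, 3, 4, 5}): φ is false.
  2 (successors {0, 1, 2, 4, 6, 7}): φ is false.
  3 (successors {0, 1, 4, 6}): φ is false.
  4 (successors {0, 1, 2, 3, 4, 5, 6, 7}): φ is false.
  5 (successors {0, 1, 4, 5, 7}): φ is false.
  6 (successors {2, 3, 4}): φ is true.
  7 (successors {0, 2, 4, 5, 7}): φ is false.
For instance, at 2:
  At 2: Box r is false, Box s or r is true, so Box r and (Box s or r) is false.
    At 2: Box r requires r at every successor {0, 1, 2, 4, 6, 7}.
      r fails at 1, so Box r is false at 2.
    At 2: Box s is false, r is true, so Box s or r is true.
      At 2: Box s requires s at every successor {0, 1, 2, 4, 6, 7}.
        s fails at 6, so Box s is false at 2.
Satisfying worlds: {6}

6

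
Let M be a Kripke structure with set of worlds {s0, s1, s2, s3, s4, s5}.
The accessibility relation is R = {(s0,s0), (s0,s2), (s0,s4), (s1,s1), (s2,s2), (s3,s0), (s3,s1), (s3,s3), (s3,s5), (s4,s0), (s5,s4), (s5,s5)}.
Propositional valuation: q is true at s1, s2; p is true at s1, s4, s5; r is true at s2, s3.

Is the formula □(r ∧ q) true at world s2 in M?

At s2: □(r ∧ q) requires r ∧ q at every successor {s2}.
  At s2: r ∧ q is true.
So □(r ∧ q) is true at s2.

Yes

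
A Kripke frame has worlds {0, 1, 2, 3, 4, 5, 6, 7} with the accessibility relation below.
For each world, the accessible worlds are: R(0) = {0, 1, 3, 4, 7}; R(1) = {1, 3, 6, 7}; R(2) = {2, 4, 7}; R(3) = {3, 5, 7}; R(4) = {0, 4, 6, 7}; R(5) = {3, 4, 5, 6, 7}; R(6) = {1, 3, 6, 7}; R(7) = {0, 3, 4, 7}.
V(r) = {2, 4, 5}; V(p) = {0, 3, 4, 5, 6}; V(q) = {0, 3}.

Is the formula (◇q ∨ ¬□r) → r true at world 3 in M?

At 3: ◇q ∨ ¬□r is true, r is false, so (◇q ∨ ¬□r) → r is false.
  At 3: ◇q is true, ¬□r is true, so ◇q ∨ ¬□r is true.
    At 3: ◇q requires q at some successor in {3, 5, 7}.
      q holds at 3, so ◇q is true at 3.
    At 3: □r is false, so ¬□r is true.
      At 3: □r requires r at every successor {3, 5, 7}.
        r fails at 3, so □r is false at 3.

No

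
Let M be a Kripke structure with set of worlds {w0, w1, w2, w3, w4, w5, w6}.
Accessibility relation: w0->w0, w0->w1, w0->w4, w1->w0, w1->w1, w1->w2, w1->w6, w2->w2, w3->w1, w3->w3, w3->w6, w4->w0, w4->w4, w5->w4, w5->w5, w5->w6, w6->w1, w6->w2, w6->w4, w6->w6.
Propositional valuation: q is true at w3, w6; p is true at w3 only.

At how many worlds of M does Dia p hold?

Recall that Dia ψ holds at a world iff ψ holds at some accessible world.
Let φ = Dia p. Evaluate φ at each world:
  w0 (successors {w0, w1, w4}): φ is false.
  w1 (successors {w0, w1, w2, w6}): φ is false.
  w2 (successors {w2}): φ is false.
  w3 (successors {w1, w3, w6}): φ is true.
  w4 (successors {w0, w4}): φ is false.
  w5 (successors {w4, w5, w6}): φ is false.
  w6 (successors {w1, w2, w4, w6}): φ is false.
For instance, at w2:
  At w2: Dia p requires p at some successor in {w2}.
    At w2: p is false.
  So Dia p is false at w2.
Satisfying worlds: {w3}

1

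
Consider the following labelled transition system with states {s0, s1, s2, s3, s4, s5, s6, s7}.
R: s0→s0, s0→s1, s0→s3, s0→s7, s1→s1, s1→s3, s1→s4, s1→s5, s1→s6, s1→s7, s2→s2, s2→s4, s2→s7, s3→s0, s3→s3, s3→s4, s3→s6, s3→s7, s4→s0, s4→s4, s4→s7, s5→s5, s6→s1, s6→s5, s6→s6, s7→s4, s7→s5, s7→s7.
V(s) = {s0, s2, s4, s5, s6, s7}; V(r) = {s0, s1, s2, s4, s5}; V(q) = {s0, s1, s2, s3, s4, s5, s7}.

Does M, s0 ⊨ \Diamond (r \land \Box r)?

No

At s0: \Diamond (r \land \Box r) requires r \land \Box r at some successor in {s0, s1, s3, s7}.
  At s0: r \land \Box r is false.
  At s1: r \land \Box r is false.
  At s3: r \land \Box r is false.
  At s7: r \land \Box r is false.
So \Diamond (r \land \Box r) is false at s0.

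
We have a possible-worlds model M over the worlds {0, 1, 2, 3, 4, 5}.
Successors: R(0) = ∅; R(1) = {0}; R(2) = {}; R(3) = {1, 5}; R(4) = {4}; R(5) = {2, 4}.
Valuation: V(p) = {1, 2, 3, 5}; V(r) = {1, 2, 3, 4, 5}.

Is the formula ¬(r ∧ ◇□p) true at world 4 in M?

At 4: r ∧ ◇□p is false, so ¬(r ∧ ◇□p) is true.
  At 4: r is true, ◇□p is false, so r ∧ ◇□p is false.
    At 4: ◇□p requires □p at some successor in {4}.
      At 4: □p is false.
    So ◇□p is false at 4.

Yes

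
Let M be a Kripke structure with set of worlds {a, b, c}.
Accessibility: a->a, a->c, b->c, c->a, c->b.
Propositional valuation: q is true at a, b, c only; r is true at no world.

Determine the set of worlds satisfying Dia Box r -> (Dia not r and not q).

Let φ = Dia Box r -> (Dia not r and not q). Evaluate φ at each world:
  a (successors {a, c}): φ is true.
  b (successors {c}): φ is true.
  c (successors {a, b}): φ is true.
For instance, at a:
  At a: Dia Box r is false, Dia not r and not q is false, so Dia Box r -> (Dia not r and not q) is true.
    At a: Dia Box r requires Box r at some successor in {a, c}.
      At a: Box r is false.
      At c: Box r is false.
    So Dia Box r is false at a.
    At a: Dia not r is true, not q is false, so Dia not r and not q is false.
      At a: Dia not r requires not r at some successor in {a, c}.
        not r holds at a, so Dia not r is true at a.
Satisfying worlds: {a, b, c}

a, b, c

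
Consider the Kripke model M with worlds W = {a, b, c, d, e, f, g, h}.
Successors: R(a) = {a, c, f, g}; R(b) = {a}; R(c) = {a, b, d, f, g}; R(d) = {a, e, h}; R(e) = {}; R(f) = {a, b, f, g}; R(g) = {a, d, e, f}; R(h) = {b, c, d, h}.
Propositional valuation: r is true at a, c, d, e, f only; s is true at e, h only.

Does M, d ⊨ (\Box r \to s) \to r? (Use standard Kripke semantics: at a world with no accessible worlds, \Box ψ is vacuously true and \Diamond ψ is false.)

Yes

Recall that \Box ψ holds at a world iff ψ holds at every accessible world, and \Diamond ψ holds iff ψ holds at some accessible world.
At d: \Box r \to s is true, r is true, so (\Box r \to s) \to r is true.
  At d: \Box r is false, s is false, so \Box r \to s is true.
    At d: \Box r requires r at every successor {a, e, h}.
      r fails at h, so \Box r is false at d.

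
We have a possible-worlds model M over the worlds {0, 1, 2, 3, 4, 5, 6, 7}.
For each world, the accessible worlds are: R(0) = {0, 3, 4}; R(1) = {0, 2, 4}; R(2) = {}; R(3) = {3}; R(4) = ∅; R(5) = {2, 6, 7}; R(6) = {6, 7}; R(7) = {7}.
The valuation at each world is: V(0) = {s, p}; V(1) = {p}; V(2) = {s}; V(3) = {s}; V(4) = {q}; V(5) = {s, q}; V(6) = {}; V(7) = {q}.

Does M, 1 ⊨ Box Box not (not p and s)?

No

At 1: Box Box not (not p and s) requires Box not (not p and s) at every successor {0, 2, 4}.
  Box not (not p and s) fails at 0, so Box Box not (not p and s) is false at 1.
    At 0: Box not (not p and s) requires not (not p and s) at every successor {0, 3, 4}.
      not (not p and s) fails at 3, so Box not (not p and s) is false at 0.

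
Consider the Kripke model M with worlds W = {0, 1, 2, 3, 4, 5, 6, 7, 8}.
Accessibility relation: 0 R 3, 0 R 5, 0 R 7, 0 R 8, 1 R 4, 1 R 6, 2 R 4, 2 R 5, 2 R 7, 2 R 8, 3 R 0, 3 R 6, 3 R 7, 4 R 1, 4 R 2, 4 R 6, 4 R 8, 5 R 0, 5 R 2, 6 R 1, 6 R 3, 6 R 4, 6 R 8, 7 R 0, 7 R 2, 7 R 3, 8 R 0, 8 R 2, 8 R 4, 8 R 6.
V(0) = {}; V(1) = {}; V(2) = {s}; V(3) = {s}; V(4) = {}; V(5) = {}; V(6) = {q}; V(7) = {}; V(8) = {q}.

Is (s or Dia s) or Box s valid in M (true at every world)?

Recall that Box ψ holds at a world iff ψ holds at every accessible world, and Dia ψ holds iff ψ holds at some accessible world.
Let φ = (s or Dia s) or Box s. Evaluate φ at each world:
  0 (successors {3, 5, 7, 8}): φ is true.
  1 (successors {4, 6}): φ is false.
  2 (successors {4, 5, 7, 8}): φ is true.
  3 (successors {0, 6, 7}): φ is true.
  4 (successors {1, 2, 6, 8}): φ is true.
  5 (successors {0, 2}): φ is true.
  6 (successors {1, 3, 4, 8}): φ is true.
  7 (successors {0, 2, 3}): φ is true.
  8 (successors {0, 2, 4, 6}): φ is true.
Detail at 1 (counterexample):
  At 1: s or Dia s is false, Box s is false, so (s or Dia s) or Box s is false.
    At 1: s is false, Dia s is false, so s or Dia s is false.
      At 1: Dia s requires s at some successor in {4, 6}.
        At 4: s is false.
        At 6: s is false.
      So Dia s is false at 1.
    At 1: Box s requires s at every successor {4, 6}.
      s fails at 4, so Box s is false at 1.

No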